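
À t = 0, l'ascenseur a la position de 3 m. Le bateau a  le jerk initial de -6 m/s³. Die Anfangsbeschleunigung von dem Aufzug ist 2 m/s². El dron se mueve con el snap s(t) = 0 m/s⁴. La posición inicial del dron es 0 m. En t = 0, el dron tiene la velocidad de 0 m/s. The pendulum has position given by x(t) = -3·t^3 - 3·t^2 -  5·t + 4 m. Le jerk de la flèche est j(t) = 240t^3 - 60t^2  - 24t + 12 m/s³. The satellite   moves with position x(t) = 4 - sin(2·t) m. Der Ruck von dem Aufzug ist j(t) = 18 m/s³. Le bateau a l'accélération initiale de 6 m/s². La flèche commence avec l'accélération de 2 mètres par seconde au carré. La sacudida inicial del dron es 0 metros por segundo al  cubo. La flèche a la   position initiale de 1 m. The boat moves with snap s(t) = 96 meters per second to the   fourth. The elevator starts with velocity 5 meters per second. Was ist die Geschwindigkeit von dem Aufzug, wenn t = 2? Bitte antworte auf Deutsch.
Um dies zu lösen, müssen wir 2 Integrale unserer Gleichung für den Ruck j(t) = 18 finden. Mit ∫j(t)dt und Anwendung von a(0) = 2, finden wir a(t) = 18·t + 2. Die Stammfunktion von der Beschleunigung, mit v(0) = 5, ergibt die Geschwindigkeit: v(t) = 9·t^2 + 2·t + 5. Aus der Gleichung für die Geschwindigkeit v(t) = 9·t^2 + 2·t + 5, setzen wir t = 2 ein und erhalten v = 45.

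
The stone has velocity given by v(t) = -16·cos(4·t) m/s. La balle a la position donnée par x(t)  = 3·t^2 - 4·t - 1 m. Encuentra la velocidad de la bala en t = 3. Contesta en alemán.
Ausgehend von der Position x(t) = 3·t^2 - 4·t - 1, nehmen wir 1 Ableitung. Die Ableitung von der Position ergibt die Geschwindigkeit: v(t) = 6·t - 4. Mit v(t) = 6·t - 4 und Einsetzen von t = 3, finden wir v = 14.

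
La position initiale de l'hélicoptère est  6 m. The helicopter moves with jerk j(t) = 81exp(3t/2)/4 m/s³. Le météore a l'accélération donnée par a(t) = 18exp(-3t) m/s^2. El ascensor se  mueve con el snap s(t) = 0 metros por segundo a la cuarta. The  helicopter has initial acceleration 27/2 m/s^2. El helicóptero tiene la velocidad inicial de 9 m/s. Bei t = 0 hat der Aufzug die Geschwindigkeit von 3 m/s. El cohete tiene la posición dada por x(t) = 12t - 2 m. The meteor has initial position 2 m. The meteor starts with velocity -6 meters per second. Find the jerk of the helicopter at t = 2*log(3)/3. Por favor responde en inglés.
Using j(t) = 81·exp(3·t/2)/4 and substituting t = 2*log(3)/3, we find j = 243/4.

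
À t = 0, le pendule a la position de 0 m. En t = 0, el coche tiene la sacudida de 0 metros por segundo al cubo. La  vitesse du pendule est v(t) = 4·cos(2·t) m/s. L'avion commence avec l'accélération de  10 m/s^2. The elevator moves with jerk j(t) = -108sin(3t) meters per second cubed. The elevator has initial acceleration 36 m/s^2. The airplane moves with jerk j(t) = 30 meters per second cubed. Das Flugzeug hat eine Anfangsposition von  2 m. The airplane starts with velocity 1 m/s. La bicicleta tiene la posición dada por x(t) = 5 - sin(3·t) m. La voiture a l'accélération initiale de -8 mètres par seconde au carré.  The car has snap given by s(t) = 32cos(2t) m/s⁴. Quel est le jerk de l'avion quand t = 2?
Nous avons le jerk j(t) = 30. En substituant t = 2: j(2) = 30.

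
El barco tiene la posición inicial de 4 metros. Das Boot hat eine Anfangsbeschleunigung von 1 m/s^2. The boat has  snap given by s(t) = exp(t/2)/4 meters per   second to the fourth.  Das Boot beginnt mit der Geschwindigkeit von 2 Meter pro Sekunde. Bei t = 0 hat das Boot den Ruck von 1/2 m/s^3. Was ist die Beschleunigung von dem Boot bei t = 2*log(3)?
Wir müssen das Integral unserer Gleichung für den Snap s(t) = exp(t/2)/4 2-mal finden. Durch Integration von dem Snap und Verwendung der Anfangsbedingung j(0) = 1/2, erhalten wir j(t) = exp(t/2)/2. Durch Integration von dem Ruck und Verwendung der Anfangsbedingung a(0) = 1, erhalten wir a(t) = exp(t/2). Wir haben die Beschleunigung a(t) = exp(t/2). Durch Einsetzen von t = 2*log(3): a(2*log(3)) = 3.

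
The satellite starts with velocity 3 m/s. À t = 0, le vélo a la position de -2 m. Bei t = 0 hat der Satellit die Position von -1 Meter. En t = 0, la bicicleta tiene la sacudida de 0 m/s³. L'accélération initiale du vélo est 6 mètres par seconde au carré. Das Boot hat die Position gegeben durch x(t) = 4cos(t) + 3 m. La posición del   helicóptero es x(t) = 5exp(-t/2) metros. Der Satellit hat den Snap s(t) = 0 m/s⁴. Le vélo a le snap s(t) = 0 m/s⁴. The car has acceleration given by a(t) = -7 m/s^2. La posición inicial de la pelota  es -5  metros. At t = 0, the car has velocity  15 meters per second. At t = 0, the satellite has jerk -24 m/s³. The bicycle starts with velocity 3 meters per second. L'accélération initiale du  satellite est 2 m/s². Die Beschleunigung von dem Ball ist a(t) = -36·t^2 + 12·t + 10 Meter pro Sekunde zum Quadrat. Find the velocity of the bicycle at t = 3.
To solve this, we need to take 3 integrals of our snap equation s(t) = 0. Finding the antiderivative of s(t) and using j(0) = 0: j(t) = 0. Integrating jerk and using the initial condition a(0) = 6, we get a(t) = 6. The integral of acceleration is velocity. Using v(0) = 3, we get v(t) = 6·t + 3. Using v(t) = 6·t + 3 and substituting t = 3, we find v = 21.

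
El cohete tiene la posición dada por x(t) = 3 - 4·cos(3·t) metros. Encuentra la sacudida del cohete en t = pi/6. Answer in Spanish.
Partiendo de la posición x(t) = 3 - 4·cos(3·t), tomamos 3 derivadas. La derivada de la posición da la velocidad: v(t) = 12·sin(3·t). Derivando la velocidad, obtenemos la aceleración: a(t) = 36·cos(3·t). Derivando la aceleración, obtenemos la sacudida: j(t) = -108·sin(3·t). Tenemos la sacudida j(t) = -108·sin(3·t). Sustituyendo t = pi/6: j(pi/6) = -108.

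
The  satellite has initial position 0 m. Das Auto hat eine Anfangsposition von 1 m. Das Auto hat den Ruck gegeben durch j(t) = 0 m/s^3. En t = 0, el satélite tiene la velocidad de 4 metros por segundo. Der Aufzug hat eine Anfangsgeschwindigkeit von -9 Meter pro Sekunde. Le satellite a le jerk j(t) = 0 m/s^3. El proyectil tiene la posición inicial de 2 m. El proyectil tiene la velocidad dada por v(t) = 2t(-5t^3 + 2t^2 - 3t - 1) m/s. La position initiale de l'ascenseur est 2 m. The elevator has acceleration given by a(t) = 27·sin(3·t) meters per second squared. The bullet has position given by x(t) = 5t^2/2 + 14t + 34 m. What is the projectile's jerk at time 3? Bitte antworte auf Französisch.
En partant de la vitesse v(t) = 2·t·(-5·t^3 + 2·t^2 - 3·t - 1), nous prenons 2 dérivées. En dérivant la vitesse, nous obtenons l'accélération: a(t) = -10·t^3 + 4·t^2 + 2·t·(-15·t^2 + 4·t - 3) - 6·t - 2. En dérivant l'accélération, nous obtenons le jerk: j(t) = -60·t^2 + 2·t·(4 - 30·t) + 16·t - 12. Nous avons le jerk j(t) = -60·t^2 + 2·t·(4 - 30·t) + 16·t - 12. En substituant t = 3: j(3) = -1020.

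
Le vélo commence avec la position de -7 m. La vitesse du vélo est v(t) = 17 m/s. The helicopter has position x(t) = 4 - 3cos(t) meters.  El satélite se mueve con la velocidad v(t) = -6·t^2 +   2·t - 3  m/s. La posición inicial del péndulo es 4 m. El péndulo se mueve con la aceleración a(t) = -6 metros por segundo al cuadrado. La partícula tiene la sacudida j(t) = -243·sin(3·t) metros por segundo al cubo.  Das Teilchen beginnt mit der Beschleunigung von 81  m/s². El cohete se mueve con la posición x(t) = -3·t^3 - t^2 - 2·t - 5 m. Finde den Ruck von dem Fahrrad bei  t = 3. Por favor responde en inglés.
Starting from velocity v(t) = 17, we take 2 derivatives. Differentiating velocity, we get acceleration: a(t) = 0. Taking d/dt of a(t), we find j(t) = 0. Using j(t) = 0 and substituting t = 3, we find j = 0.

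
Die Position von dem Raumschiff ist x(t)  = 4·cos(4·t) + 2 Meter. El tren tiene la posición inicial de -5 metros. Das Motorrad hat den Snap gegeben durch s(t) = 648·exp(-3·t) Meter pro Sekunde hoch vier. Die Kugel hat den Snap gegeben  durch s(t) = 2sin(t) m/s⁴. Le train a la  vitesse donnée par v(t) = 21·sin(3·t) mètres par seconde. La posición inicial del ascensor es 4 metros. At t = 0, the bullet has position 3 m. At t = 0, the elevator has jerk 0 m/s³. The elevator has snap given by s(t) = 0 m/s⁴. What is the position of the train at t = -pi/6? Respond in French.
Nous devons intégrer notre équation de la vitesse v(t) = 21·sin(3·t) 1 fois. L'intégrale de la vitesse, avec x(0) = -5, donne la position: x(t) = 2 - 7·cos(3·t). De l'équation de la position x(t) = 2 - 7·cos(3·t), nous substituons t = -pi/6 pour obtenir x = 2.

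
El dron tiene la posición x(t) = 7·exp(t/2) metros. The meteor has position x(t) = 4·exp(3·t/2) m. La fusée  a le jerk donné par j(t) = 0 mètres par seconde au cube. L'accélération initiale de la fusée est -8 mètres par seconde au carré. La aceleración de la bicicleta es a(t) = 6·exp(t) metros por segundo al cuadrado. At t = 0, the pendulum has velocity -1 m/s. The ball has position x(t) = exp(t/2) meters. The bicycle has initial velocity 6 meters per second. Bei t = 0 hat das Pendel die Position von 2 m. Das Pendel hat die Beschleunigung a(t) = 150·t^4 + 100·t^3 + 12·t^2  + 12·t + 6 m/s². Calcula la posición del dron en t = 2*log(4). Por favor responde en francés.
De l'équation de la position x(t) = 7·exp(t/2), nous substituons t = 2*log(4) pour obtenir x = 28.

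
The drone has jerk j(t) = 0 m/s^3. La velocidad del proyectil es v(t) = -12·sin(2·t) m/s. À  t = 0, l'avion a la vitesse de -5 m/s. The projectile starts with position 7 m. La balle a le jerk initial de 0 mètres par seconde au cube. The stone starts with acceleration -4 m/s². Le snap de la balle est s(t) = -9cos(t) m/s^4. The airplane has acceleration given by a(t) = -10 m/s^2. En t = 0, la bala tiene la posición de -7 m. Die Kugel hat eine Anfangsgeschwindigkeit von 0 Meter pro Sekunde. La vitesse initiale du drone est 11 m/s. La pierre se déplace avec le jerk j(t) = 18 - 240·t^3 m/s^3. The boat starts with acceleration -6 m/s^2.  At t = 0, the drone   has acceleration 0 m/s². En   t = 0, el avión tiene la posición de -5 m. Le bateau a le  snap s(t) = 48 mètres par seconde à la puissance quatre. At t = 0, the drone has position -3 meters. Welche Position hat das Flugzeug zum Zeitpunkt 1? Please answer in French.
Pour résoudre ceci, nous devons prendre 2 intégrales de notre équation de l'accélération a(t) = -10. En prenant ∫a(t)dt et en appliquant v(0) = -5, nous trouvons v(t) = -10·t - 5. La primitive de la vitesse, avec x(0) = -5, donne la position: x(t) = -5·t^2 - 5·t - 5. De l'équation de la position x(t) = -5·t^2 - 5·t - 5, nous substituons t = 1 pour obtenir x = -15.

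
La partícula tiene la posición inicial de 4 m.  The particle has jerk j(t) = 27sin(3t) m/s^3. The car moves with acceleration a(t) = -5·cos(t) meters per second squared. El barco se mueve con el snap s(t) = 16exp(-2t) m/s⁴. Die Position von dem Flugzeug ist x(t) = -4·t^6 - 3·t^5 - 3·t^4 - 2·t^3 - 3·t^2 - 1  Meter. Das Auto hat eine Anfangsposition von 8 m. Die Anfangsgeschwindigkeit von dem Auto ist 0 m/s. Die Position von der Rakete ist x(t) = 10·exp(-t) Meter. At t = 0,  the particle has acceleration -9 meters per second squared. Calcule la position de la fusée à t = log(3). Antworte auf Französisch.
En utilisant x(t) = 10·exp(-t) et en substituant t = log(3), nous trouvons x = 10/3.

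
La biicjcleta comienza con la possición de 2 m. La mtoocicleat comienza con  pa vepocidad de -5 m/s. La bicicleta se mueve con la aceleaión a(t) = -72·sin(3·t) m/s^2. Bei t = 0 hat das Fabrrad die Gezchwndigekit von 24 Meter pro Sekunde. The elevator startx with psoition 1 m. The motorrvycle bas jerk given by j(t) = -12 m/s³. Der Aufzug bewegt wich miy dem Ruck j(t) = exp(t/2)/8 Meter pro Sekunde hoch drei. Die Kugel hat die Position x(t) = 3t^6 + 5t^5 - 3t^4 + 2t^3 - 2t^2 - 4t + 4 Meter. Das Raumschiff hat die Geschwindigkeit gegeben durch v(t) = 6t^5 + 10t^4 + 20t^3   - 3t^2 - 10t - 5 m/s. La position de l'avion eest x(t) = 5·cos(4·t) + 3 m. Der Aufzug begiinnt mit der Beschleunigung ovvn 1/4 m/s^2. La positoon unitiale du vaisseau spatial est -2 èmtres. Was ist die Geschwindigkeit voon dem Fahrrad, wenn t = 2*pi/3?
Um dies zu lösen, müssen wir 1 Stammfunktion unserer Gleichung für die Beschleunigung a(t) = -72·sin(3·t) finden. Mit ∫a(t)dt und Anwendung von v(0) = 24, finden wir v(t) = 24·cos(3·t). Mit v(t) = 24·cos(3·t) und Einsetzen von t = 2*pi/3, finden wir v = 24.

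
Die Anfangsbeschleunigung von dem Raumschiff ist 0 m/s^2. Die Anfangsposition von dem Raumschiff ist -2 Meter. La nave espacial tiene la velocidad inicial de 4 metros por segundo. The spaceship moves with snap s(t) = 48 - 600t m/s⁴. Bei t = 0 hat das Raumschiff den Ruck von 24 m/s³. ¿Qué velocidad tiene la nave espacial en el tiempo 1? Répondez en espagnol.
Para resolver esto, necesitamos tomar 3 integrales de nuestra ecuación del snap s(t) = 48 - 600·t. Tomando ∫s(t)dt y aplicando j(0) = 24, encontramos j(t) = -300·t^2 + 48·t + 24. La integral de la sacudida es la aceleración. Usando a(0) = 0, obtenemos a(t) = 4·t·(-25·t^2 + 6·t + 6). Integrando la aceleración y usando la condición inicial v(0) = 4, obtenemos v(t) = -25·t^4 + 8·t^3 + 12·t^2 + 4. Usando v(t) = -25·t^4 + 8·t^3 + 12·t^2 + 4 y sustituyendo t = 1, encontramos v = -1.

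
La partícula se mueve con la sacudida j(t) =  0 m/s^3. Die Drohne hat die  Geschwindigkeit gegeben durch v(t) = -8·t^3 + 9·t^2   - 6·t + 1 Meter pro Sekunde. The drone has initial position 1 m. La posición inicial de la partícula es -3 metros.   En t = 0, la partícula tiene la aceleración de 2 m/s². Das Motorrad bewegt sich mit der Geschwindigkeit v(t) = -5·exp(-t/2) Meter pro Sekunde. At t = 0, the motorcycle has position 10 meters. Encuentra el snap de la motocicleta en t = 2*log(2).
Para resolver esto, necesitamos tomar 3 derivadas de nuestra ecuación de la velocidad v(t) = -5·exp(-t/2). Tomando d/dt de v(t), encontramos a(t) = 5·exp(-t/2)/2. Derivando la aceleración, obtenemos la sacudida: j(t) = -5·exp(-t/2)/4. Derivando la sacudida, obtenemos el snap: s(t) = 5·exp(-t/2)/8. Usando s(t) = 5·exp(-t/2)/8 y sustituyendo t = 2*log(2), encontramos s = 5/16.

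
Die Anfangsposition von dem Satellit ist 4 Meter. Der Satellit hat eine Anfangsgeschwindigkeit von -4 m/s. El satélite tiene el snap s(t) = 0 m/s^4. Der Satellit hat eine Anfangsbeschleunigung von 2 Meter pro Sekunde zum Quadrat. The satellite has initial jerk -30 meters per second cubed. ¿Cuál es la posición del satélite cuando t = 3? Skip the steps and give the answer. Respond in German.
Die Position bei t = 3 ist x = -134.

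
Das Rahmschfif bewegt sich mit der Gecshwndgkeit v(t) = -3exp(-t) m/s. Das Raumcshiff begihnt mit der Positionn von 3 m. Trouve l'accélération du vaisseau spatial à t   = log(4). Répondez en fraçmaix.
En partant de la vitesse v(t) = -3·exp(-t), nous prenons 1 dérivée. La dérivée de la vitesse donne l'accélération: a(t) = 3·exp(-t). En utilisant a(t) = 3·exp(-t) et en substituant t = log(4), nous trouvons a = 3/4.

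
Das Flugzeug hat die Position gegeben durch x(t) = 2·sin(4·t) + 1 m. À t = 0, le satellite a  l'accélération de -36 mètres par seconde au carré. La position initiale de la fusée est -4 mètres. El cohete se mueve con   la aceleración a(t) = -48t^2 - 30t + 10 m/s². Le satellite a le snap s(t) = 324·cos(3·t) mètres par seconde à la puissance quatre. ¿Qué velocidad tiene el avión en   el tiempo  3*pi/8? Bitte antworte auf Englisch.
To solve this, we need to take 1 derivative of our position equation x(t) = 2·sin(4·t) + 1. The derivative of position gives velocity: v(t) = 8·cos(4·t). We have velocity v(t) = 8·cos(4·t). Substituting t = 3*pi/8: v(3*pi/8) = 0.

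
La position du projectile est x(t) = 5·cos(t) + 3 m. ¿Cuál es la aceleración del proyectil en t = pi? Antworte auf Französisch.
Pour résoudre ceci, nous devons prendre 2 dérivées de notre équation de la position x(t) = 5·cos(t) + 3. En prenant d/dt de x(t), nous trouvons v(t) = -5·sin(t). La dérivée de la vitesse donne l'accélération: a(t) = -5·cos(t). Nous avons l'accélération a(t) = -5·cos(t). En substituant t = pi: a(pi) = 5.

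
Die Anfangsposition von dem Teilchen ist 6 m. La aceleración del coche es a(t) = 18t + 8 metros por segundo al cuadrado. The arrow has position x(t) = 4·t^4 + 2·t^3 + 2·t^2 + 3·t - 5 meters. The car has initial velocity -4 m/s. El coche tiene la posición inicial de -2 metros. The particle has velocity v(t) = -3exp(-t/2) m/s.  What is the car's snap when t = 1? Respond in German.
Um dies zu lösen, müssen wir 2 Ableitungen unserer Gleichung für die Beschleunigung a(t) = 18·t + 8 nehmen. Die Ableitung von der Beschleunigung ergibt den Ruck: j(t) = 18. Mit d/dt von j(t) finden wir s(t) = 0. Wir haben den Snap s(t) = 0. Durch Einsetzen von t = 1: s(1) = 0.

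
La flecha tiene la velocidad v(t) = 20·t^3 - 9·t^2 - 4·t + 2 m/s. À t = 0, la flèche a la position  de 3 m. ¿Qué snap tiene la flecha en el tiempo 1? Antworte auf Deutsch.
Ausgehend von der Geschwindigkeit v(t) = 20·t^3 - 9·t^2 - 4·t + 2, nehmen wir 3 Ableitungen. Die Ableitung von der Geschwindigkeit ergibt die Beschleunigung: a(t) = 60·t^2 - 18·t - 4. Durch Ableiten von der Beschleunigung erhalten wir den Ruck: j(t) = 120·t - 18. Mit d/dt von j(t) finden wir s(t) = 120. Mit s(t) = 120 und Einsetzen von t = 1, finden wir s = 120.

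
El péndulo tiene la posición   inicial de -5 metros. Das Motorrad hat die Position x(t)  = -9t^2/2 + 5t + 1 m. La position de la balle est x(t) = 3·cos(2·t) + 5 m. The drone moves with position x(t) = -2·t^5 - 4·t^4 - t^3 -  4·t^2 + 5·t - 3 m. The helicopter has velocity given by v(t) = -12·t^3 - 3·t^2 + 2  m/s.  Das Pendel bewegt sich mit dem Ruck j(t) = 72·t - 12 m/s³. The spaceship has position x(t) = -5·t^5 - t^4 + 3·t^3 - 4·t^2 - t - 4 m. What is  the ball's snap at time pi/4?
We must differentiate our position equation x(t) = 3·cos(2·t) + 5 4 times. The derivative of position gives velocity: v(t) = -6·sin(2·t). The derivative of velocity gives acceleration: a(t) = -12·cos(2·t). Taking d/dt of a(t), we find j(t) = 24·sin(2·t). Taking d/dt of j(t), we find s(t) = 48·cos(2·t). Using s(t) = 48·cos(2·t) and substituting t = pi/4, we find s = 0.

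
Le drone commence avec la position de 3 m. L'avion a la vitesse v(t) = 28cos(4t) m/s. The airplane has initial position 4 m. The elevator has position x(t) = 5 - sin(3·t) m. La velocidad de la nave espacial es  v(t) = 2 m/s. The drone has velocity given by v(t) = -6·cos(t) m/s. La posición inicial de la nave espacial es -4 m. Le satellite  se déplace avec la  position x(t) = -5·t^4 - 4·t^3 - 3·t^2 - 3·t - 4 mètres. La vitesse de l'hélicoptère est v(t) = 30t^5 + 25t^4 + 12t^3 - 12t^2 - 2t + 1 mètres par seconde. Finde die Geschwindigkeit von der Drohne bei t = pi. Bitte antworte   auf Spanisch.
Tenemos la velocidad v(t) = -6·cos(t). Sustituyendo t = pi: v(pi) = 6.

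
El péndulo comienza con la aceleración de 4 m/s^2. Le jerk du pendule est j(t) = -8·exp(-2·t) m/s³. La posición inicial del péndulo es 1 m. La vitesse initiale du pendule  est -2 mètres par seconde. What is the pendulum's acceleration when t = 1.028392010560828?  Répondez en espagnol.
Partiendo de la sacudida j(t) = -8·exp(-2·t), tomamos 1 antiderivada. Tomando ∫j(t)dt y aplicando a(0) = 4, encontramos a(t) = 4·exp(-2·t). Tenemos la aceleración a(t) = 4·exp(-2·t). Sustituyendo t = 1.028392010560828: a(1.028392010560828) = 0.511458075898823.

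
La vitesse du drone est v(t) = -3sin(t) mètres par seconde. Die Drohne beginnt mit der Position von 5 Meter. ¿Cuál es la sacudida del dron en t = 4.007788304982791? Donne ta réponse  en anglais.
Starting from velocity v(t) = -3·sin(t), we take 2 derivatives. Taking d/dt of v(t), we find a(t) = -3·cos(t). Differentiating acceleration, we get jerk: j(t) = 3·sin(t). From the given jerk equation j(t) = 3·sin(t), we substitute t = 4.007788304982791 to get j = -2.28561080064114.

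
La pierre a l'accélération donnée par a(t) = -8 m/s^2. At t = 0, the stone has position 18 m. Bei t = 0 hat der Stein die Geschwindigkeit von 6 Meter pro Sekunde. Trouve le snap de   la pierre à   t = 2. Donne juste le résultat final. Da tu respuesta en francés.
À t = 2, s = 0.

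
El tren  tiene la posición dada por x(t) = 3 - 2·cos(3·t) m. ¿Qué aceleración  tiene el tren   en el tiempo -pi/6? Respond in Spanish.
Debemos derivar nuestra ecuación de la posición x(t) = 3 - 2·cos(3·t) 2 veces. Derivando la posición, obtenemos la velocidad: v(t) = 6·sin(3·t). Tomando d/dt de v(t), encontramos a(t) = 18·cos(3·t). Tenemos la aceleración a(t) = 18·cos(3·t). Sustituyendo t = -pi/6: a(-pi/6) = 0.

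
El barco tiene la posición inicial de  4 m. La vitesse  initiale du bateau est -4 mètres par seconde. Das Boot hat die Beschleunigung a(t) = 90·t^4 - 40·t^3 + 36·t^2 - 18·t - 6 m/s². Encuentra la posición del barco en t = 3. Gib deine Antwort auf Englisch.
To solve this, we need to take 2 integrals of our acceleration equation a(t) = 90·t^4 - 40·t^3 + 36·t^2 - 18·t - 6. The antiderivative of acceleration is velocity. Using v(0) = -4, we get v(t) = 18·t^5 - 10·t^4 + 12·t^3 - 9·t^2 - 6·t - 4. Taking ∫v(t)dt and applying x(0) = 4, we find x(t) = 3·t^6 - 2·t^5 + 3·t^4 - 3·t^3 - 3·t^2 - 4·t + 4. Using x(t) = 3·t^6 - 2·t^5 + 3·t^4 - 3·t^3 - 3·t^2 - 4·t + 4 and substituting t = 3, we find x = 1828.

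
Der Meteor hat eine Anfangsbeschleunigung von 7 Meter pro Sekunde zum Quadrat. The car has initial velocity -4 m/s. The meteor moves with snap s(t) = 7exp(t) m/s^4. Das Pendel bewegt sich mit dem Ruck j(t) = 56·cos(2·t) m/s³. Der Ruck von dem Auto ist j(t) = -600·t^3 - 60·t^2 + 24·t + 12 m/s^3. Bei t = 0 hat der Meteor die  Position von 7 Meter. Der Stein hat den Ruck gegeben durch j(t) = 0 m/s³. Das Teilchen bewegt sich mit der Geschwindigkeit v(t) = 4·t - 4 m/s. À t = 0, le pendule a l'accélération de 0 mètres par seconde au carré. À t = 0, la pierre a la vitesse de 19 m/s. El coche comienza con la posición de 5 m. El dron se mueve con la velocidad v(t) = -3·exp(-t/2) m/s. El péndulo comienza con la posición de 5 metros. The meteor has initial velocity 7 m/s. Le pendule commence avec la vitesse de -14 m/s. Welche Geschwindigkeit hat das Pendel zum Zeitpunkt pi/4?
Ausgehend von dem Ruck j(t) = 56·cos(2·t), nehmen wir 2 Integrale. Durch Integration von dem Ruck und Verwendung der Anfangsbedingung a(0) = 0, erhalten wir a(t) = 28·sin(2·t). Mit ∫a(t)dt und Anwendung von v(0) = -14, finden wir v(t) = -14·cos(2·t). Mit v(t) = -14·cos(2·t) und Einsetzen von t = pi/4, finden wir v = 0.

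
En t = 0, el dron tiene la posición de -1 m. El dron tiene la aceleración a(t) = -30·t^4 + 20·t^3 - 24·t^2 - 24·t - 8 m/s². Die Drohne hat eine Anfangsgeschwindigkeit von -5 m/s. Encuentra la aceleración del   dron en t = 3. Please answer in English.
We have acceleration a(t) = -30·t^4 + 20·t^3 - 24·t^2 - 24·t - 8. Substituting t = 3: a(3) = -2186.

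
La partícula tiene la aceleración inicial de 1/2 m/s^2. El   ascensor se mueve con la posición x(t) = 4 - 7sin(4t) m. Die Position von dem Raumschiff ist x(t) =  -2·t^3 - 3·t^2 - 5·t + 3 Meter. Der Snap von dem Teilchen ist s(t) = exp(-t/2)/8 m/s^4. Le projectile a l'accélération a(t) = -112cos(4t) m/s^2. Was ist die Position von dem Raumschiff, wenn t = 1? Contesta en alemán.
Mit x(t) = -2·t^3 - 3·t^2 - 5·t + 3 und Einsetzen von t = 1, finden wir x = -7.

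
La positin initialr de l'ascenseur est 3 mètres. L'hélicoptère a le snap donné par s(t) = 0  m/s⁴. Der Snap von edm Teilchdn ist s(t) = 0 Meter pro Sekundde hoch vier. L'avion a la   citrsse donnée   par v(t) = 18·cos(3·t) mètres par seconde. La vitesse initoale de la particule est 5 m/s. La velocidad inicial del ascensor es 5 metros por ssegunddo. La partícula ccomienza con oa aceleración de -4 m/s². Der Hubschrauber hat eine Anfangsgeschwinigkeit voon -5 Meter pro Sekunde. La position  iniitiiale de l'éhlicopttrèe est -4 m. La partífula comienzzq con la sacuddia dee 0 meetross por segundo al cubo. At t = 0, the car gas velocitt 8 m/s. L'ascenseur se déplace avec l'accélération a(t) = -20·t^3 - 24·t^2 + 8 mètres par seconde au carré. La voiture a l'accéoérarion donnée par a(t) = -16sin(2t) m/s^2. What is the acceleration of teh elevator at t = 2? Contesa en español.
Usando a(t) = -20·t^3 - 24·t^2 + 8 y sustituyendo t = 2, encontramos a = -248.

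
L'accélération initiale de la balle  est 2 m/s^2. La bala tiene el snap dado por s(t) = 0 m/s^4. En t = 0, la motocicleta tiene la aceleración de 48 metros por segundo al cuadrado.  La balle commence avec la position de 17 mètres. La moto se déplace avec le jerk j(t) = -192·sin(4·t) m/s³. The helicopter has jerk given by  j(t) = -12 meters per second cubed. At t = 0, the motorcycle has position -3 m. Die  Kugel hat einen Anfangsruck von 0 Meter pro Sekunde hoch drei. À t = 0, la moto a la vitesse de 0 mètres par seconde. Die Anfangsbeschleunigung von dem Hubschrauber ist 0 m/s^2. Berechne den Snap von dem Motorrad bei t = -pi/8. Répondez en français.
Pour résoudre ceci, nous devons prendre 1 dérivée de notre équation du jerk j(t) = -192·sin(4·t). La dérivée du jerk donne le snap: s(t) = -768·cos(4·t). En utilisant s(t) = -768·cos(4·t) et en substituant t = -pi/8, nous trouvons s = 0.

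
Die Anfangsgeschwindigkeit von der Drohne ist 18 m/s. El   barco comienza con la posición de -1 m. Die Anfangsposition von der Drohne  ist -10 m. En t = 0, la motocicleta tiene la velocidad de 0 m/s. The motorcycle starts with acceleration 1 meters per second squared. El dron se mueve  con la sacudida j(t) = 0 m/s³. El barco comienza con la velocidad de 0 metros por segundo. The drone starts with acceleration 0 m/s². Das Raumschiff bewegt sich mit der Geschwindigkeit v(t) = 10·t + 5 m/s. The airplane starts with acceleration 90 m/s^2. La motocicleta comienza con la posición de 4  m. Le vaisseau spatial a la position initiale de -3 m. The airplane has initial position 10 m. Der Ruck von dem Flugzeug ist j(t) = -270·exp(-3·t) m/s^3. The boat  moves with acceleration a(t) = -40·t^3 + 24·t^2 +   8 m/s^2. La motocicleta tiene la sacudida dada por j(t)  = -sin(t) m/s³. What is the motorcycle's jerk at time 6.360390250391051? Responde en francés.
Nous avons le jerk j(t) = -sin(t). En substituant t = 6.360390250391051: j(6.360390250391051) = -0.0771282680605551.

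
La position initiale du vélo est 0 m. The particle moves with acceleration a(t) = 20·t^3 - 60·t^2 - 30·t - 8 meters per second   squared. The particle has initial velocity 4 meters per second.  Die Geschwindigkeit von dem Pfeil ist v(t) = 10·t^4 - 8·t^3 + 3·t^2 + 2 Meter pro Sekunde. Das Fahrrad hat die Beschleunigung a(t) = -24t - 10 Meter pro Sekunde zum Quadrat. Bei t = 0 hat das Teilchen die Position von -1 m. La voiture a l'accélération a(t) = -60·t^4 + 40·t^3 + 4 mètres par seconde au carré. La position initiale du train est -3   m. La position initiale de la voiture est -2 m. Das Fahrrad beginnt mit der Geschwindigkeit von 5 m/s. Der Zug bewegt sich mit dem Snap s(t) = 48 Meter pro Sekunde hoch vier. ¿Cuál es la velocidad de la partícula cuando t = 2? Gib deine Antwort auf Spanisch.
Necesitamos integrar nuestra ecuación de la aceleración a(t) = 20·t^3 - 60·t^2 - 30·t - 8 1 vez. La antiderivada de la aceleración, con v(0) = 4, da la velocidad: v(t) = 5·t^4 - 20·t^3 - 15·t^2 - 8·t + 4. Tenemos la velocidad v(t) = 5·t^4 - 20·t^3 - 15·t^2 - 8·t + 4. Sustituyendo t = 2: v(2) = -152.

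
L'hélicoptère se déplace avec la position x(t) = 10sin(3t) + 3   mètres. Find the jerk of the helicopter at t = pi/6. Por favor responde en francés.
En partant de la position x(t) = 10·sin(3·t) + 3, nous prenons 3 dérivées. La dérivée de la position donne la vitesse: v(t) = 30·cos(3·t). En dérivant la vitesse, nous obtenons l'accélération: a(t) = -90·sin(3·t). En prenant d/dt de a(t), nous trouvons j(t) = -270·cos(3·t). En utilisant j(t) = -270·cos(3·t) et en substituant t = pi/6, nous trouvons j = 0.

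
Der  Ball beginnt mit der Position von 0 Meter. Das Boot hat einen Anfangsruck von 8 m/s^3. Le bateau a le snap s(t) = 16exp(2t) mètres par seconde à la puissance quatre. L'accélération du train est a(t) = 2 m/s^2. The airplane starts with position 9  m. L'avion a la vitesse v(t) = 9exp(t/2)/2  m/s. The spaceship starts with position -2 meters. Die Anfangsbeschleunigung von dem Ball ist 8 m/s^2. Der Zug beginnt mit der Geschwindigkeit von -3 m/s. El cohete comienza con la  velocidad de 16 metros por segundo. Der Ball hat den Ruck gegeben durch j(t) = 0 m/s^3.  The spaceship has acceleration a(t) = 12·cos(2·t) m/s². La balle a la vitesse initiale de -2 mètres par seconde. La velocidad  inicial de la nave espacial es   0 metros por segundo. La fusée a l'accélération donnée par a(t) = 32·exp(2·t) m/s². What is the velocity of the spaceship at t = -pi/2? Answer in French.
Nous devons intégrer notre équation de l'accélération a(t) = 12·cos(2·t) 1 fois. En prenant ∫a(t)dt et en appliquant v(0) = 0, nous trouvons v(t) = 6·sin(2·t). En utilisant v(t) = 6·sin(2·t) et en substituant t = -pi/2, nous trouvons v = 0.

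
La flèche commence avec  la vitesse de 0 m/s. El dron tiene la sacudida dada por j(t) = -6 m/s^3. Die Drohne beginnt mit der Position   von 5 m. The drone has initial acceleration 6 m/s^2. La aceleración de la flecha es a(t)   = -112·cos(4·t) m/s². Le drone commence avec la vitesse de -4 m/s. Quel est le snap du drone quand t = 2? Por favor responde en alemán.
Um dies zu lösen, müssen wir 1 Ableitung unserer Gleichung für den Ruck j(t) = -6 nehmen. Die Ableitung von dem Ruck ergibt den Snap: s(t) = 0. Wir haben den Snap s(t) = 0. Durch Einsetzen von t = 2: s(2) = 0.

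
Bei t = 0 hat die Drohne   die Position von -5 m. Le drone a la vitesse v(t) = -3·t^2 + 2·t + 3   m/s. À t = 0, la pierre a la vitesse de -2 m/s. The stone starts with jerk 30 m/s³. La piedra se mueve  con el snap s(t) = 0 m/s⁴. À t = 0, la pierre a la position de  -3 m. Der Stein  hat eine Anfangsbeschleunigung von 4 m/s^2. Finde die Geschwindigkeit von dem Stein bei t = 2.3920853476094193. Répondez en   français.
En partant du snap s(t) = 0, nous prenons 3 intégrales. En intégrant le snap et en utilisant la condition initiale j(0) = 30, nous obtenons j(t) = 30. La primitive du jerk est l'accélération. En utilisant a(0) = 4, nous obtenons a(t) = 30·t + 4. En prenant ∫a(t)dt et en appliquant v(0) = -2, nous trouvons v(t) = 15·t^2 + 4·t - 2. De l'équation de la vitesse v(t) = 15·t^2 + 4·t - 2, nous substituons t = 2.3920853476094193 pour obtenir v = 93.3994260441528.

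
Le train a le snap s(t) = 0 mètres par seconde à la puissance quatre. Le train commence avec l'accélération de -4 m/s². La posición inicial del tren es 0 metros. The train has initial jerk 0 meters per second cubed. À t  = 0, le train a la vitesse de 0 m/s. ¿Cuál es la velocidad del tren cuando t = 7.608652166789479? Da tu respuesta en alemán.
Wir müssen das Integral unserer Gleichung für den Snap s(t) = 0 3-mal finden. Durch Integration von dem Snap und Verwendung der Anfangsbedingung j(0) = 0, erhalten wir j(t) = 0. Das Integral von dem Ruck ist die Beschleunigung. Mit a(0) = -4 erhalten wir a(t) = -4. Durch Integration von der Beschleunigung und Verwendung der Anfangsbedingung v(0) = 0, erhalten wir v(t) = -4·t. Mit v(t) = -4·t und Einsetzen von t = 7.608652166789479, finden wir v = -30.4346086671579.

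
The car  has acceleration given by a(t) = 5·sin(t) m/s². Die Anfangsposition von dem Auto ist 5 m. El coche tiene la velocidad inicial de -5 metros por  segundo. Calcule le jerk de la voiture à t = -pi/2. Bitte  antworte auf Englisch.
Starting from acceleration a(t) = 5·sin(t), we take 1 derivative. Taking d/dt of a(t), we find j(t) = 5·cos(t). We have jerk j(t) = 5·cos(t). Substituting t = -pi/2: j(-pi/2) = 0.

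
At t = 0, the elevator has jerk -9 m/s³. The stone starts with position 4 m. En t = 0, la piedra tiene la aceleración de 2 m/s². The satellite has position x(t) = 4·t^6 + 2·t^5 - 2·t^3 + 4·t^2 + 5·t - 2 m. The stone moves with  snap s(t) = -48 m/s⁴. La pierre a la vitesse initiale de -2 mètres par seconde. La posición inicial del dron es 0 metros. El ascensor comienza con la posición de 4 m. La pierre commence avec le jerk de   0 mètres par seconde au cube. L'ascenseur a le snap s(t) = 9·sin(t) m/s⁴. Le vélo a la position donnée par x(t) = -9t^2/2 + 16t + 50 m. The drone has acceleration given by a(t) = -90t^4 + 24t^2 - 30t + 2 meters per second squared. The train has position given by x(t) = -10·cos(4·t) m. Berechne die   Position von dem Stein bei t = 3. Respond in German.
Wir müssen das Integral unserer Gleichung für den Snap s(t) = -48 4-mal finden. Das Integral von dem Snap, mit j(0) = 0, ergibt den Ruck: j(t) = -48·t. Durch Integration von dem Ruck und Verwendung der Anfangsbedingung a(0) = 2, erhalten wir a(t) = 2 - 24·t^2. Mit ∫a(t)dt und Anwendung von v(0) = -2, finden wir v(t) = -8·t^3 + 2·t - 2. Die Stammfunktion von der Geschwindigkeit ist die Position. Mit x(0) = 4 erhalten wir x(t) = -2·t^4 + t^2 - 2·t + 4. Aus der Gleichung für die Position x(t) = -2·t^4 + t^2 - 2·t + 4, setzen wir t = 3 ein und erhalten x = -155.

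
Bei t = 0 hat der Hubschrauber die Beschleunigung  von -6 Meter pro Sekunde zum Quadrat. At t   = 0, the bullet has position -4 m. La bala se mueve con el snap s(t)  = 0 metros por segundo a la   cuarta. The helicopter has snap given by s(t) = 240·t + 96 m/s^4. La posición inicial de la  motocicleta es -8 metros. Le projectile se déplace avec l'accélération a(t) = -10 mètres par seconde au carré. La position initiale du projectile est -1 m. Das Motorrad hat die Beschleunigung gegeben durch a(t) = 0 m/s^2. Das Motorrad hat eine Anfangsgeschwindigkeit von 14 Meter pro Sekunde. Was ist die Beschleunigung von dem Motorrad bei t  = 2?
Aus der Gleichung für die Beschleunigung a(t) = 0, setzen wir t = 2 ein und erhalten a = 0.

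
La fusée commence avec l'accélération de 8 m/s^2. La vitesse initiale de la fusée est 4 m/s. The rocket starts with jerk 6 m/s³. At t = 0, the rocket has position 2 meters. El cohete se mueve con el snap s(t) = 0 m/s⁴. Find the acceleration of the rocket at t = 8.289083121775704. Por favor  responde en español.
Para resolver esto, necesitamos tomar 2 integrales de nuestra ecuación del snap s(t) = 0. La antiderivada del snap, con j(0) = 6, da la sacudida: j(t) = 6. La antiderivada de la sacudida, con a(0) = 8, da la aceleración: a(t) = 6·t + 8. De la ecuación de la aceleración a(t) = 6·t + 8, sustituimos t = 8.289083121775704 para obtener a = 57.7344987306542.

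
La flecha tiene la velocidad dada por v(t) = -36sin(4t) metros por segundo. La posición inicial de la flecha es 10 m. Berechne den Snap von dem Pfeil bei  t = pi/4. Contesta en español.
Debemos derivar nuestra ecuación de la velocidad v(t) = -36·sin(4·t) 3 veces. La derivada de la velocidad da la aceleración: a(t) = -144·cos(4·t). Tomando d/dt de a(t), encontramos j(t) = 576·sin(4·t). La derivada de la sacudida da el snap: s(t) = 2304·cos(4·t). Usando s(t) = 2304·cos(4·t) y sustituyendo t = pi/4, encontramos s = -2304.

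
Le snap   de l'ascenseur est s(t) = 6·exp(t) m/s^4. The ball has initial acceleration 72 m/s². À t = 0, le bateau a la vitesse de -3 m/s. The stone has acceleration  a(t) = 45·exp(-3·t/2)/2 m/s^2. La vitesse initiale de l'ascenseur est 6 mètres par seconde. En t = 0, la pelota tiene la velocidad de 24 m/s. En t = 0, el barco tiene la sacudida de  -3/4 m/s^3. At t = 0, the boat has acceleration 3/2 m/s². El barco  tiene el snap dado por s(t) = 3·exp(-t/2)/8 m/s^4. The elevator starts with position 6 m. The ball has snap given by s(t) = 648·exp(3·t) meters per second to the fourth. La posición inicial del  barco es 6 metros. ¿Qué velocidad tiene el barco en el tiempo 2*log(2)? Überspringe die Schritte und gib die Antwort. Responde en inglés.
v(2*log(2)) = -3/2.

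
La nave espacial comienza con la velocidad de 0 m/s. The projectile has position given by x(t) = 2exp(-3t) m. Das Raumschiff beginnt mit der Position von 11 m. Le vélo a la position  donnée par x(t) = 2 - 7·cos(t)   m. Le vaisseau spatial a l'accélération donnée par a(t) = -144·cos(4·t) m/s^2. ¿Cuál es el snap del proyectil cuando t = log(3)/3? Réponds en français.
En partant de la position x(t) = 2·exp(-3·t), nous prenons 4 dérivées. En prenant d/dt de x(t), nous trouvons v(t) = -6·exp(-3·t). En prenant d/dt de v(t), nous trouvons a(t) = 18·exp(-3·t). En prenant d/dt de a(t), nous trouvons j(t) = -54·exp(-3·t). En prenant d/dt de j(t), nous trouvons s(t) = 162·exp(-3·t). En utilisant s(t) = 162·exp(-3·t) et en substituant t = log(3)/3, nous trouvons s = 54.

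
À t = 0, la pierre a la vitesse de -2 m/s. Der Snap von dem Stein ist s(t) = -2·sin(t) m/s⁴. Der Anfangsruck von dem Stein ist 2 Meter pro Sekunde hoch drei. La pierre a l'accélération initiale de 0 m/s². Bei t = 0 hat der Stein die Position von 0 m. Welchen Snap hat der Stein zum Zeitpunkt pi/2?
Aus der Gleichung für den Snap s(t) = -2·sin(t), setzen wir t = pi/2 ein und erhalten s = -2.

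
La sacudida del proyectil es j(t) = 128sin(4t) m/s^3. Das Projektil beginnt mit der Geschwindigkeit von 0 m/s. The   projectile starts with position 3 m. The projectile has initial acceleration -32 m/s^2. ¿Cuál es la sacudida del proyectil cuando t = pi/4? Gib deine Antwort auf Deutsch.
Aus der Gleichung für den Ruck j(t) = 128·sin(4·t), setzen wir t = pi/4 ein und erhalten j = 0.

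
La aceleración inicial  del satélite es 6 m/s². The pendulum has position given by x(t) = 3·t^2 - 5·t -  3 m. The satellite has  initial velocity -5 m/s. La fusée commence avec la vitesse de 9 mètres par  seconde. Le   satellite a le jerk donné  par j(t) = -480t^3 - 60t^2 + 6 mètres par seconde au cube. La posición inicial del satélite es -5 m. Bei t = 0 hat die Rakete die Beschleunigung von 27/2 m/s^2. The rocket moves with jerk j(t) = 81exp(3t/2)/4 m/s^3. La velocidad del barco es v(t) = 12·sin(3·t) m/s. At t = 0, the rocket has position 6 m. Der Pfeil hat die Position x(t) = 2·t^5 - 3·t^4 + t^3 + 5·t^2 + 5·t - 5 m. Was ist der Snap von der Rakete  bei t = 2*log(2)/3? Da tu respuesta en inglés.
We must differentiate our jerk equation j(t) = 81·exp(3·t/2)/4 1 time. Taking d/dt of j(t), we find s(t) = 243·exp(3·t/2)/8. Using s(t) = 243·exp(3·t/2)/8 and substituting t = 2*log(2)/3, we find s = 243/4.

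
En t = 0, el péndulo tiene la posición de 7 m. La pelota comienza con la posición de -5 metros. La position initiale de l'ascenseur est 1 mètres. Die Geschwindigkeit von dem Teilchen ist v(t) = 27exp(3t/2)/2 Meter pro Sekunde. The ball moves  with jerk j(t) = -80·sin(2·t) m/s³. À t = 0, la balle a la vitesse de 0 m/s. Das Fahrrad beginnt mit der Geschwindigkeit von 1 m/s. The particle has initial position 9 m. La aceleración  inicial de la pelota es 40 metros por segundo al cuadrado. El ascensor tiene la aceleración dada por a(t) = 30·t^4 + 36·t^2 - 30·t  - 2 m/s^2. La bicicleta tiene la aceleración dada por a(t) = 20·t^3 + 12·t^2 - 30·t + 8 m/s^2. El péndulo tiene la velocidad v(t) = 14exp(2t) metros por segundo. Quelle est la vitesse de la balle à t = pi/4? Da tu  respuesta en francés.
En partant du jerk j(t) = -80·sin(2·t), nous prenons 2 intégrales. L'intégrale du jerk est l'accélération. En utilisant a(0) = 40, nous obtenons a(t) = 40·cos(2·t). L'intégrale de l'accélération est la vitesse. En utilisant v(0) = 0, nous obtenons v(t) = 20·sin(2·t). En utilisant v(t) = 20·sin(2·t) et en substituant t = pi/4, nous trouvons v = 20.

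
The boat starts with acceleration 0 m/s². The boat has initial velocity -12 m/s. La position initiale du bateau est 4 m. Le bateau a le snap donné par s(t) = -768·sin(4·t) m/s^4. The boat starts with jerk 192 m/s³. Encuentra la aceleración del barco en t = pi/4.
Para resolver esto, necesitamos tomar 2 antiderivadas de nuestra ecuación del snap s(t) = -768·sin(4·t). La antiderivada del snap es la sacudida. Usando j(0) = 192, obtenemos j(t) = 192·cos(4·t). Tomando ∫j(t)dt y aplicando a(0) = 0, encontramos a(t) = 48·sin(4·t). Usando a(t) = 48·sin(4·t) y sustituyendo t = pi/4, encontramos a = 0.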